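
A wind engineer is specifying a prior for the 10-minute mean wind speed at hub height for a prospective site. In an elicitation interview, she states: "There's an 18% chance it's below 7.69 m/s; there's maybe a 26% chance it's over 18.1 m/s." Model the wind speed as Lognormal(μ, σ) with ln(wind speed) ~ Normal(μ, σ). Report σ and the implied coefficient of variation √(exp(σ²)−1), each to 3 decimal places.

σ ≈ 0.549, CV ≈ 0.593

If T ~ Lognormal(μ,σ) then ln T ~ Normal(μ,σ), so the p-quantile of ln T is μ + z_p·σ.
ln(7.69) = 2.04 and ln(18.1) = 2.896; z_{0.18} = -0.9154, z_{0.74} = 0.6433.
σ = (2.896 − 2.04)/(0.6433 − (-0.9154)) = 0.549.
μ = 2.04 − (-0.9154)·0.549 = 2.543.
CV = √(exp(σ²)−1) = √(exp(0.3016)−1) = 0.593.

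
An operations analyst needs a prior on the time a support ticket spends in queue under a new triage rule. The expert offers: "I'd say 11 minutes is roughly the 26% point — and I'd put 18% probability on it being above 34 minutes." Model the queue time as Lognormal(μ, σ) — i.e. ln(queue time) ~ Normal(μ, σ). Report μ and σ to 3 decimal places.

μ ≈ 2.864, σ ≈ 0.724

If T ~ Lognormal(μ,σ) then ln T ~ Normal(μ,σ), so the p-quantile of ln T is μ + z_p·σ.
ln(11) = 2.398 and ln(34) = 3.526; z_{0.26} = -0.6433, z_{0.82} = 0.9154.
σ = (3.526 − 2.398)/(0.9154 − (-0.6433)) = 0.724.
μ = 2.398 − (-0.6433)·0.724 = 2.864.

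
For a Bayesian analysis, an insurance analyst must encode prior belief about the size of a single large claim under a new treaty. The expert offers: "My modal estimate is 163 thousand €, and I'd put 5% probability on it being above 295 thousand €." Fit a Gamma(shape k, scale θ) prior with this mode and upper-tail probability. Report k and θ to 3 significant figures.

Gamma(k,θ) with k>1 has mode (k−1)θ, so θ = 163/(k−1).
Need P(X < 295) = 0.95 with θ tied to k this way. Start at k = 2, θ = 163: P(X<295) ≈ 0.540.
Too low — raise k to concentrate. Iterating converges to k ≈ 8.92.
Then θ = 163/(8.92−1) ≈ 20.6.

k ≈ 8.92, θ ≈ 20.6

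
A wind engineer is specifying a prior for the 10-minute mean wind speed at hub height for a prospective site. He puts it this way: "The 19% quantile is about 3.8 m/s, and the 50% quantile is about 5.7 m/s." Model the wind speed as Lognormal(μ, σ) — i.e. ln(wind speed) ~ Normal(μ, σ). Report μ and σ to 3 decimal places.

μ ≈ 1.740, σ ≈ 0.462

If T ~ Lognormal(μ,σ) then ln T ~ Normal(μ,σ), so the p-quantile of ln T is μ + z_p·σ.
ln(3.8) = 1.335 and ln(5.7) = 1.74; z_{0.19} = -0.8779, z_{0.5} = 0.
σ = (1.74 − 1.335)/(0 − (-0.8779)) = 0.462.
μ = 1.335 − (-0.8779)·0.462 = 1.740.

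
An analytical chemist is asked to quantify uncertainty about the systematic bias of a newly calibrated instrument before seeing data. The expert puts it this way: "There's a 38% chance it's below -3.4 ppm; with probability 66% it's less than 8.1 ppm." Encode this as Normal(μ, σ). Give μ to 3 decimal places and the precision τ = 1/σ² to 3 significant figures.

The p-quantile of Normal(μ,σ) is μ + z_p·σ, with z_{0.38} = -0.3055 and z_{0.66} = 0.4125.
Eliminate σ: μ = (z₂·x₁ − z₁·x₂)/(z₂ − z₁) = (0.4125·-3.4 − (-0.3055)·8.1)/0.7179 = 1.493.
Then σ = (x₂ − x₁)/(z₂ − z₁) = (8.1 − -3.4)/0.7179 = 16.018.
Precision τ = 1/σ² = 1/16.02² = 0.0039.

μ = 1.493, τ = 0.0039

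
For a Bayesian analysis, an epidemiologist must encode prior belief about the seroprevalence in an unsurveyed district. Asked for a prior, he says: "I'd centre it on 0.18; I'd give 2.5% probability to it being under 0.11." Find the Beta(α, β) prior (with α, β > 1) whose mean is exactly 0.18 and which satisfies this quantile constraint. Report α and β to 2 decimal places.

α ≈ 17.16, β ≈ 78.19

With mean 0.18 fixed, write α = 0.18s, β = 0.82s where s = α+β.
Need P(θ < 0.11) = 0.025 under Beta(0.18s, 0.82s). Normal approximation: (q−m)/√(m(1−m)/s) ≈ z_{0.025} = -1.96, so s ≈ 0.18·0.82·(-1.96)²/(0.11−0.18)² = 115.7.
At s = 115.7: P(θ<0.11) ≈ 0.015. Adjusting to match 0.025 gives s ≈ 95.36.
So α = 0.18·95.36 ≈ 17.16, β = 0.82·95.36 ≈ 78.19.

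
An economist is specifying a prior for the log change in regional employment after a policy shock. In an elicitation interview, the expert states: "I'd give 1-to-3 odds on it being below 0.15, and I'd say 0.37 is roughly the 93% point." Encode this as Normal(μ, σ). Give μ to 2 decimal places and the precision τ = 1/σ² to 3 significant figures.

The p-quantile of Normal(μ,σ) is μ + z_p·σ, with z_{0.25} = -0.6745 and z_{0.93} = 1.476.
Eliminate σ: μ = (z₂·x₁ − z₁·x₂)/(z₂ − z₁) = (1.476·0.15 − (-0.6745)·0.37)/2.15 = 0.22.
Then σ = (x₂ − x₁)/(z₂ − z₁) = (0.37 − 0.15)/2.15 = 0.10.
Precision τ = 1/σ² = 1/0.1023² = 95.5.

μ = 0.22, τ = 95.5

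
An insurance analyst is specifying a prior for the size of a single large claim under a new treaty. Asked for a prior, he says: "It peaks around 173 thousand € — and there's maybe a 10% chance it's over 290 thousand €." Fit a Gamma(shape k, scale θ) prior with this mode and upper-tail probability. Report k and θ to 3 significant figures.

Gamma(k,θ) with k>1 has mode (k−1)θ, so θ = 173/(k−1).
Need P(X < 290) = 0.9 with θ tied to k this way. Start at k = 2, θ = 173: P(X<290) ≈ 0.499.
Too low — raise k to concentrate. Iterating converges to k ≈ 8.08.
Then θ = 173/(8.08−1) ≈ 24.4.

k ≈ 8.08, θ ≈ 24.4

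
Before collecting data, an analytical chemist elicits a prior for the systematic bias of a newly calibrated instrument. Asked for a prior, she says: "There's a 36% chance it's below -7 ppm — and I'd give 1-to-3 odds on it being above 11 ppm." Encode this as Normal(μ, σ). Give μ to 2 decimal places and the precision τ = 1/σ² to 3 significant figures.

For Normal(μ,σ), the p-quantile is μ + z_p·σ. Here z_{0.36} = -0.3585, z_{0.75} = 0.6745.
So -7 = μ − 0.3585σ and 11 = μ + 0.6745σ.
Subtracting: σ = (11 − -7)/(0.6745 − (-0.3585)) = 17.43.
Then μ = -7 − (-0.3585)·17.43 = -0.75.
Precision τ = 1/σ² = 1/17.43² = 0.00329.

μ = -0.75, τ = 0.00329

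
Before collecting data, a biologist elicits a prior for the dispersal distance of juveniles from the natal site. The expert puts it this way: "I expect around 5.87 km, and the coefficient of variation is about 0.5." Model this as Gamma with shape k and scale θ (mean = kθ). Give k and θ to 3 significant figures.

For Gamma(k, scale θ): mean = kθ, variance = kθ², so CV = 1/√k.
CV = 0.5, hence k = 1/CV² = 4.
Then θ = mean/k = 5.87/4 = 1.47.

k ≈ 4, θ ≈ 1.47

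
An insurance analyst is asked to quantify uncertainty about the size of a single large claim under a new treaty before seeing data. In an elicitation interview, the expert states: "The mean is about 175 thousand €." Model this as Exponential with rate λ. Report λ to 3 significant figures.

Exponential mean = 1/λ, so λ = 1/175.0 = 0.00571.

λ ≈ 0.00571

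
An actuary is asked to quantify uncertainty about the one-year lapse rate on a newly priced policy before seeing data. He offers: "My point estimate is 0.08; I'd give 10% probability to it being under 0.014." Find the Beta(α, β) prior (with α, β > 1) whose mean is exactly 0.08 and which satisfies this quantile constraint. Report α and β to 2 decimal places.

With mean 0.08 fixed, write α = 0.08s, β = 0.92s where s = α+β.
Need P(θ < 0.014) = 0.1 under Beta(0.08s, 0.92s). Normal approximation: (q−m)/√(m(1−m)/s) ≈ z_{0.1} = -1.28, so s ≈ 0.08·0.92·(-1.28)²/(0.014−0.08)² = 27.7.
At s = 27.7: P(θ<0.014) ≈ 0.034. Adjusting to match 0.1 gives s ≈ 16.44.
So α = 0.08·16.44 ≈ 1.31, β = 0.92·16.44 ≈ 15.12.

α ≈ 1.31, β ≈ 15.12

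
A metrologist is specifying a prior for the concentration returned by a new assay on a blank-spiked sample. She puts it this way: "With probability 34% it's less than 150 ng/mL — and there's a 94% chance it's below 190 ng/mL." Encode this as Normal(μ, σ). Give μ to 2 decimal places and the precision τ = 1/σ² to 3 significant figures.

μ = 158.39, τ = 0.00242

For Normal(μ,σ), the p-quantile is μ + z_p·σ. Here z_{0.34} = -0.4125, z_{0.94} = 1.555.
So 150 = μ − 0.4125σ and 190 = μ + 1.555σ.
Subtracting: σ = (190 − 150)/(1.555 − (-0.4125)) = 20.33.
Then μ = 150 − (-0.4125)·20.33 = 158.39.
Precision τ = 1/σ² = 1/20.33² = 0.00242.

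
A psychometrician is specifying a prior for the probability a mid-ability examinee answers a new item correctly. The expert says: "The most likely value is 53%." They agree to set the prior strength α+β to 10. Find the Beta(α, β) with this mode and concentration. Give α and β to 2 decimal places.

α = 5.24, β = 4.76

For α,β > 1 the Beta mode is (α−1)/(α+β−2). With α+β = 10, the mode is (α−1)/8.
Set (α−1)/8 = 0.53 → α = 1 + 0.53·8 = 5.24.
β = 10 − α = 4.76.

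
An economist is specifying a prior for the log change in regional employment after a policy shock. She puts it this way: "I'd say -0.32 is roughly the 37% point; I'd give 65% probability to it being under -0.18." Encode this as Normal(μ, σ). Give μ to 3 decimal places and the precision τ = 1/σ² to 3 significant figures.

μ = -0.255, τ = 26.2

For Normal(μ,σ), the p-quantile is μ + z_p·σ. Here z_{0.37} = -0.3319, z_{0.65} = 0.3853.
So -0.32 = μ − 0.3319σ and -0.18 = μ + 0.3853σ.
Subtracting: σ = (-0.18 − -0.32)/(0.3853 − (-0.3319)) = 0.195.
Then μ = -0.32 − (-0.3319)·0.195 = -0.255.
Precision τ = 1/σ² = 1/0.1952² = 26.2.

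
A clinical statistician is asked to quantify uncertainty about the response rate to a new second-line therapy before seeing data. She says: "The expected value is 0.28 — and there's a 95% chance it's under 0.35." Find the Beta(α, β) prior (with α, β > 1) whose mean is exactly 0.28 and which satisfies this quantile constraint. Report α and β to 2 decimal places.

α ≈ 32.86, β ≈ 84.50

With mean 0.28 fixed, write α = 0.28s, β = 0.72s where s = α+β.
Need P(θ < 0.35) = 0.95 under Beta(0.28s, 0.72s). Normal approximation: (q−m)/√(m(1−m)/s) ≈ z_{0.95} = 1.64, so s ≈ 0.28·0.72·(1.64)²/(0.35−0.28)² = 111.3.
At s = 111.3: P(θ<0.35) ≈ 0.946. Adjusting to match 0.95 gives s ≈ 117.36.
So α = 0.28·117.36 ≈ 32.86, β = 0.72·117.36 ≈ 84.50.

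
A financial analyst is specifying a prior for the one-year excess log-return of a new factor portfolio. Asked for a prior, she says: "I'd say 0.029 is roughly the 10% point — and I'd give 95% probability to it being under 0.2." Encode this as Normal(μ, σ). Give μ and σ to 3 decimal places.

The p-quantile of Normal(μ,σ) is μ + z_p·σ, with z_{0.1} = -1.282 and z_{0.95} = 1.645.
Eliminate σ: μ = (z₂·x₁ − z₁·x₂)/(z₂ − z₁) = (1.645·0.029 − (-1.282)·0.2)/2.926 = 0.104.
Then σ = (x₂ − x₁)/(z₂ − z₁) = (0.2 − 0.029)/2.926 = 0.058.

μ = 0.104, σ = 0.058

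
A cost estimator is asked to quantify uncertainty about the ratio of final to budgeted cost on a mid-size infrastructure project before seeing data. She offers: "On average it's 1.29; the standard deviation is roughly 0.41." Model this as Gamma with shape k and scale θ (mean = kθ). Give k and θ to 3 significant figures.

k ≈ 9.9, θ ≈ 0.13

For Gamma(k, scale θ): mean = kθ, variance = kθ², so CV = 1/√k.
CV = SD/mean = 0.41/1.29 = 0.3178, hence k = 1/CV² = 9.9.
Then θ = mean/k = 1.29/9.9 = 0.13.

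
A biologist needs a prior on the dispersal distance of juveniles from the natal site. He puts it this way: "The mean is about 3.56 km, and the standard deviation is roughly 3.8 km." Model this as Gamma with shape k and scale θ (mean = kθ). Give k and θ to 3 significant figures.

For Gamma(k, scale θ): mean = kθ, variance = kθ², so CV = 1/√k.
CV = SD/mean = 3.8/3.56 = 1.067, hence k = 1/CV² = 0.878.
Then θ = mean/k = 3.56/0.878 = 4.06.

k ≈ 0.878, θ ≈ 4.06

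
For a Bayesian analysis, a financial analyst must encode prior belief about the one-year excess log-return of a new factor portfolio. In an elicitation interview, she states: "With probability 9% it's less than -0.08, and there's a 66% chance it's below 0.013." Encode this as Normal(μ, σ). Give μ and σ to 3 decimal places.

μ = -0.009, σ = 0.053

The p-quantile of Normal(μ,σ) is μ + z_p·σ, with z_{0.09} = -1.341 and z_{0.66} = 0.4125.
Eliminate σ: μ = (z₂·x₁ − z₁·x₂)/(z₂ − z₁) = (0.4125·-0.08 − (-1.341)·0.013)/1.753 = -0.009.
Then σ = (x₂ − x₁)/(z₂ − z₁) = (0.013 − -0.08)/1.753 = 0.053.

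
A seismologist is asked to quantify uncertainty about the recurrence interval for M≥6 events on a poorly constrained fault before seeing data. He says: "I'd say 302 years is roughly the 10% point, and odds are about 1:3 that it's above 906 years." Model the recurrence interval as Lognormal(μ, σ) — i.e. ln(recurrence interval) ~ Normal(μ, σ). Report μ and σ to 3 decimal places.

μ ≈ 6.430, σ ≈ 0.562

If T ~ Lognormal(μ,σ) then ln T ~ Normal(μ,σ), so the p-quantile of ln T is μ + z_p·σ.
ln(302) = 5.71 and ln(906) = 6.809; z_{0.1} = -1.282, z_{0.75} = 0.6745.
σ = (6.809 − 5.71)/(0.6745 − (-1.282)) = 0.562.
μ = 5.71 − (-1.282)·0.562 = 6.430.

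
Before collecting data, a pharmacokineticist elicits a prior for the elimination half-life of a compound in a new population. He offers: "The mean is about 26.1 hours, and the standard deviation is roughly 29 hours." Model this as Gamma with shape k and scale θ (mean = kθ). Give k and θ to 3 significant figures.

For Gamma(k, scale θ): mean = kθ, variance = kθ², so CV = 1/√k.
CV = SD/mean = 29/26.1 = 1.111, hence k = 1/CV² = 0.81.
Then θ = mean/k = 26.1/0.81 = 32.2.

k ≈ 0.81, θ ≈ 32.2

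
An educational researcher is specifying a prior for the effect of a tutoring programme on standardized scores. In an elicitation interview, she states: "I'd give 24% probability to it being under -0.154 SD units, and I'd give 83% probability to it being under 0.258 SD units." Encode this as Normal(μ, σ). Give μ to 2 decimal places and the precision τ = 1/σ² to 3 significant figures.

For Normal(μ,σ), the p-quantile is μ + z_p·σ. Here z_{0.24} = -0.7063, z_{0.83} = 0.9542.
So -0.154 = μ − 0.7063σ and 0.258 = μ + 0.9542σ.
Subtracting: σ = (0.258 − -0.154)/(0.9542 − (-0.7063)) = 0.25.
Then μ = -0.154 − (-0.7063)·0.25 = 0.02.
Precision τ = 1/σ² = 1/0.2481² = 16.2.

μ = 0.02, τ = 16.2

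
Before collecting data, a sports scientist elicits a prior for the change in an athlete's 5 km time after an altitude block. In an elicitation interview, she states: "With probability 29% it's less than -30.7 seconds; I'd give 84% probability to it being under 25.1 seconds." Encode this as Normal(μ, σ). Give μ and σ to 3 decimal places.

μ = -10.750, σ = 36.050

For Normal(μ,σ), the p-quantile is μ + z_p·σ. Here z_{0.29} = -0.5534, z_{0.84} = 0.9945.
So -30.7 = μ − 0.5534σ and 25.1 = μ + 0.9945σ.
Subtracting: σ = (25.1 − -30.7)/(0.9945 − (-0.5534)) = 36.050.
Then μ = -30.7 − (-0.5534)·36.050 = -10.750.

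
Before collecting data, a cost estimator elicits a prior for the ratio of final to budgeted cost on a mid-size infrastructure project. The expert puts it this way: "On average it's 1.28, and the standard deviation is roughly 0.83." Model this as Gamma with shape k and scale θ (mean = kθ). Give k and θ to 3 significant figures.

For Gamma(k, scale θ): mean = kθ, variance = kθ², so CV = 1/√k.
CV = SD/mean = 0.83/1.28 = 0.6484, hence k = 1/CV² = 2.38.
Then θ = mean/k = 1.28/2.38 = 0.538.

k ≈ 2.38, θ ≈ 0.538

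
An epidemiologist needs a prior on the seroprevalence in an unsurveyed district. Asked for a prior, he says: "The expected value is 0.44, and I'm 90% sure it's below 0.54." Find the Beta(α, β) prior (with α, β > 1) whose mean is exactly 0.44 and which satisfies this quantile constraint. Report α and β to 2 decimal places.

With mean 0.44 fixed, write α = 0.44s, β = 0.56s where s = α+β.
Need P(θ < 0.54) = 0.9 under Beta(0.44s, 0.56s). Normal approximation: (q−m)/√(m(1−m)/s) ≈ z_{0.9} = 1.28, so s ≈ 0.44·0.56·(1.28)²/(0.54−0.44)² = 40.5.
At s = 40.5: P(θ<0.54) ≈ 0.899. Adjusting to match 0.9 gives s ≈ 40.65.
So α = 0.44·40.65 ≈ 17.89, β = 0.56·40.65 ≈ 22.77.

α ≈ 17.89, β ≈ 22.77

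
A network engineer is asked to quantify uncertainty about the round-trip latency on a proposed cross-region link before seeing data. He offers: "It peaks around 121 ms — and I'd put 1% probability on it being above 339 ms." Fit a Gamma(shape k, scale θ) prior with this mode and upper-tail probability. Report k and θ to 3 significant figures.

Gamma(k,θ) with k>1 has mode (k−1)θ, so θ = 121/(k−1).
Need P(X < 339) = 0.99 with θ tied to k this way. Start at k = 2, θ = 121: P(X<339) ≈ 0.769.
Too low — raise k to concentrate. Iterating converges to k ≈ 5.31.
Then θ = 121/(5.31−1) ≈ 28.1.

k ≈ 5.31, θ ≈ 28.1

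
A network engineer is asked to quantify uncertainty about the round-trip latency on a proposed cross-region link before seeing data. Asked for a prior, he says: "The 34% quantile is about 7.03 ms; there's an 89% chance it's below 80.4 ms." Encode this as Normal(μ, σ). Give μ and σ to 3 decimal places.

μ = 25.494, σ = 44.765

The p-quantile of Normal(μ,σ) is μ + z_p·σ, with z_{0.34} = -0.4125 and z_{0.89} = 1.227.
Eliminate σ: μ = (z₂·x₁ − z₁·x₂)/(z₂ − z₁) = (1.227·7.03 − (-0.4125)·80.4)/1.639 = 25.494.
Then σ = (x₂ − x₁)/(z₂ − z₁) = (80.4 − 7.03)/1.639 = 44.765.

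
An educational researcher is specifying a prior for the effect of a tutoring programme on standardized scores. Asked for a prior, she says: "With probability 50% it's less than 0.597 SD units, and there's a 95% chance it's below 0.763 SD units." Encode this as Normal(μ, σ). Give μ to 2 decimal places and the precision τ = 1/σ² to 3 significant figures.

For Normal(μ,σ), the p-quantile is μ + z_p·σ. Here z_{0.5} = 0, z_{0.95} = 1.645.
So 0.597 = μ + 0σ and 0.763 = μ + 1.645σ.
Subtracting: σ = (0.763 − 0.597)/(1.645 − (0)) = 0.10.
Then μ = 0.597 − (0)·0.10 = 0.60.
Precision τ = 1/σ² = 1/0.1009² = 98.2.

μ = 0.60, τ = 98.2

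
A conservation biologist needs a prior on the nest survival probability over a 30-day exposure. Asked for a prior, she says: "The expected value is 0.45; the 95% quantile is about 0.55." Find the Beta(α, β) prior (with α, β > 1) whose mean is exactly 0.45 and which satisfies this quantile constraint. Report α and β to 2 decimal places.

With mean 0.45 fixed, write α = 0.45s, β = 0.55s where s = α+β.
Need P(θ < 0.55) = 0.95 under Beta(0.45s, 0.55s). Normal approximation: (q−m)/√(m(1−m)/s) ≈ z_{0.95} = 1.64, so s ≈ 0.45·0.55·(1.64)²/(0.55−0.45)² = 67.0.
At s = 67.0: P(θ<0.55) ≈ 0.950. Adjusting to match 0.95 gives s ≈ 67.24.
So α = 0.45·67.24 ≈ 30.26, β = 0.55·67.24 ≈ 36.98.

α ≈ 30.26, β ≈ 36.98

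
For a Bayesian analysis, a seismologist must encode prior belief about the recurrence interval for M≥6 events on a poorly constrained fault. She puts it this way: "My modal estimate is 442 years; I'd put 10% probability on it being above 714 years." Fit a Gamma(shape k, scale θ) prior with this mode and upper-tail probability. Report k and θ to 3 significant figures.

k ≈ 9.18, θ ≈ 54

Gamma(k,θ) with k>1 has mode (k−1)θ, so θ = 442/(k−1).
Need P(X < 714) = 0.9 with θ tied to k this way. Start at k = 2, θ = 442: P(X<714) ≈ 0.480.
Too low — raise k to concentrate. Iterating converges to k ≈ 9.18.
Then θ = 442/(9.18−1) ≈ 54.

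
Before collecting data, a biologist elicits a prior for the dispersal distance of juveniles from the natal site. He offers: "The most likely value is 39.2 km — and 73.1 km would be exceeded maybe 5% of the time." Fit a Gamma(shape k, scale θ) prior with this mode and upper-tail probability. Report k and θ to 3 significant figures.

k ≈ 8.17, θ ≈ 5.47

Gamma(k,θ) with k>1 has mode (k−1)θ, so θ = 39.2/(k−1).
Need P(X < 73.1) = 0.95 with θ tied to k this way. Start at k = 2, θ = 39.2: P(X<73.1) ≈ 0.556.
Too low — raise k to concentrate. Iterating converges to k ≈ 8.17.
Then θ = 39.2/(8.17−1) ≈ 5.47.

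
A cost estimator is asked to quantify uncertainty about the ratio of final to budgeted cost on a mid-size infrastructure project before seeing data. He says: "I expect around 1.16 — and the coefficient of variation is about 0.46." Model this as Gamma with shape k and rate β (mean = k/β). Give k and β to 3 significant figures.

k ≈ 4.73, β ≈ 4.07

For Gamma(k, rate β): mean = k/β, variance = k/β², so CV = 1/√k.
CV = 0.46, hence k = 1/CV² = 4.73.
Then β = k/mean = 4.73/1.16 = 4.07.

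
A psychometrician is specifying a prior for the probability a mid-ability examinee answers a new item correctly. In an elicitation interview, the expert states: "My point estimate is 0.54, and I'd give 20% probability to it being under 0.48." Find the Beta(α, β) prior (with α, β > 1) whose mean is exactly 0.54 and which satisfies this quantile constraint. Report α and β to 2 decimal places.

α ≈ 26.33, β ≈ 22.43

With mean 0.54 fixed, write α = 0.54s, β = 0.46s where s = α+β.
Need P(θ < 0.48) = 0.2 under Beta(0.54s, 0.46s). Normal approximation: (q−m)/√(m(1−m)/s) ≈ z_{0.2} = -0.842, so s ≈ 0.54·0.46·(-0.842)²/(0.48−0.54)² = 48.9.
At s = 48.9: P(θ<0.48) ≈ 0.200. Adjusting to match 0.2 gives s ≈ 48.76.
So α = 0.54·48.76 ≈ 26.33, β = 0.46·48.76 ≈ 22.43.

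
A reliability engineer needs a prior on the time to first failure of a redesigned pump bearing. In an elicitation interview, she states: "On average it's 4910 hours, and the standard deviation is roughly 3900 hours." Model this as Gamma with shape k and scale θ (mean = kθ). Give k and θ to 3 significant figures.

k ≈ 1.59, θ ≈ 3100

For Gamma(k, scale θ): mean = kθ, variance = kθ², so CV = 1/√k.
CV = SD/mean = 3900/4910 = 0.7943, hence k = 1/CV² = 1.59.
Then θ = mean/k = 4910/1.59 = 3100.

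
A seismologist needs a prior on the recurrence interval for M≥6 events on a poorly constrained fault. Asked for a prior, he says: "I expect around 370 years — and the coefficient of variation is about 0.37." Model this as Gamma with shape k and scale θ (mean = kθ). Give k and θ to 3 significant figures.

k ≈ 7.3, θ ≈ 50.7

For Gamma(k, scale θ): mean = kθ, variance = kθ², so CV = 1/√k.
CV = 0.37, hence k = 1/CV² = 7.3.
Then θ = mean/k = 370/7.3 = 50.7.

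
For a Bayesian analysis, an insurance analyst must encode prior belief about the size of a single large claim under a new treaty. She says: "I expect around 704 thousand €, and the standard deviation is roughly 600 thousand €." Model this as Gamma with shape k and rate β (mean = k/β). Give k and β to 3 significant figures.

For Gamma(k, rate β): mean = k/β, variance = k/β², so CV = 1/√k.
CV = SD/mean = 600/704 = 0.8523, hence k = 1/CV² = 1.38.
Then β = k/mean = 1.38/704 = 0.00196.

k ≈ 1.38, β ≈ 0.00196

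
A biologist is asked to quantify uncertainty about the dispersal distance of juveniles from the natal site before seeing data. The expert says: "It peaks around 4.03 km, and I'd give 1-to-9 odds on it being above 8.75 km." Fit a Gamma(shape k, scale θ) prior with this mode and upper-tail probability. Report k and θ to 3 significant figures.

Gamma(k,θ) with k>1 has mode (k−1)θ, so θ = 4.03/(k−1).
Need P(X < 8.75) = 0.9 with θ tied to k this way. Start at k = 2, θ = 4.03: P(X<8.75) ≈ 0.638.
Too low — raise k to concentrate. Iterating converges to k ≈ 4.2.
Then θ = 4.03/(4.2−1) ≈ 1.26.

k ≈ 4.2, θ ≈ 1.26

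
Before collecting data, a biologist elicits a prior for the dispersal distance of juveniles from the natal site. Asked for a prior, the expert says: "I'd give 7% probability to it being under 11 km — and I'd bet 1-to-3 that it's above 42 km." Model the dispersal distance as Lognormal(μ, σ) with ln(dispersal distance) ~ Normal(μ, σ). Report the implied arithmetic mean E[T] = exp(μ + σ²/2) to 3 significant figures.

If T ~ Lognormal(μ,σ) then ln T ~ Normal(μ,σ), so the p-quantile of ln T is μ + z_p·σ.
ln(11) = 2.398 and ln(42) = 3.738; z_{0.07} = -1.476, z_{0.75} = 0.6745.
σ = (3.738 − 2.398)/(0.6745 − (-1.476)) = 0.623.
μ = 2.398 − (-1.476)·0.623 = 3.317.
E[T] = exp(μ + σ²/2) = exp(3.317 + 0.1941) = 33.5 km.

E[T] ≈ 33.5 km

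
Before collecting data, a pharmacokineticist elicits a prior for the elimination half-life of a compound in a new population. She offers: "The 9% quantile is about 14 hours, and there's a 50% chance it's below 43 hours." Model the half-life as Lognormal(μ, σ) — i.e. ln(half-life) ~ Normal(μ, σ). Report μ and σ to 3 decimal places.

μ ≈ 3.761, σ ≈ 0.837

If T ~ Lognormal(μ,σ) then ln T ~ Normal(μ,σ), so the p-quantile of ln T is μ + z_p·σ.
ln(14) = 2.639 and ln(43) = 3.761; z_{0.09} = -1.341, z_{0.5} = 0.
σ = (3.761 − 2.639)/(0 − (-1.341)) = 0.837.
μ = 2.639 − (-1.341)·0.837 = 3.761.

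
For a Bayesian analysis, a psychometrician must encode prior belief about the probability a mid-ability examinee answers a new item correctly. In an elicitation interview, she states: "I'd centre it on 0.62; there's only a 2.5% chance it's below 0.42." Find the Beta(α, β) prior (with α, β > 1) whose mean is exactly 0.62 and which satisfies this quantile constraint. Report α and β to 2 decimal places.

α ≈ 14.55, β ≈ 8.91

With mean 0.62 fixed, write α = 0.62s, β = 0.38s where s = α+β.
Need P(θ < 0.42) = 0.025 under Beta(0.62s, 0.38s). Normal approximation: (q−m)/√(m(1−m)/s) ≈ z_{0.025} = -1.96, so s ≈ 0.62·0.38·(-1.96)²/(0.42−0.62)² = 22.6.
At s = 22.6: P(θ<0.42) ≈ 0.027. Adjusting to match 0.025 gives s ≈ 23.46.
So α = 0.62·23.46 ≈ 14.55, β = 0.38·23.46 ≈ 8.91.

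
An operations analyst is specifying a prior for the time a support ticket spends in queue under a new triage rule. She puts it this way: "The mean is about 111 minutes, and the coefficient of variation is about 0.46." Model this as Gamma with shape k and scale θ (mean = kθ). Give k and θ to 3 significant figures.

k ≈ 4.73, θ ≈ 23.5

For Gamma(k, scale θ): mean = kθ, variance = kθ², so CV = 1/√k.
CV = 0.46, hence k = 1/CV² = 4.73.
Then θ = mean/k = 111/4.73 = 23.5.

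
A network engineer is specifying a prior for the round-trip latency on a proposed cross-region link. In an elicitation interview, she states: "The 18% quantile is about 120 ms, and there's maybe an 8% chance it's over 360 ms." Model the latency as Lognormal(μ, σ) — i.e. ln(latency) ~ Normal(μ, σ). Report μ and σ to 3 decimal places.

μ ≈ 5.221, σ ≈ 0.473

If T ~ Lognormal(μ,σ) then ln T ~ Normal(μ,σ), so the p-quantile of ln T is μ + z_p·σ.
ln(120) = 4.787 and ln(360) = 5.886; z_{0.18} = -0.9154, z_{0.92} = 1.405.
σ = (5.886 − 4.787)/(1.405 − (-0.9154)) = 0.473.
μ = 4.787 − (-0.9154)·0.473 = 5.221.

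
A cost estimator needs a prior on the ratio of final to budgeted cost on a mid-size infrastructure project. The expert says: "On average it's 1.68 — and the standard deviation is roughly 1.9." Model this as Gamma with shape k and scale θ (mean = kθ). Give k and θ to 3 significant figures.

k ≈ 0.782, θ ≈ 2.15

For Gamma(k, scale θ): mean = kθ, variance = kθ², so CV = 1/√k.
CV = SD/mean = 1.9/1.68 = 1.131, hence k = 1/CV² = 0.782.
Then θ = mean/k = 1.68/0.782 = 2.15.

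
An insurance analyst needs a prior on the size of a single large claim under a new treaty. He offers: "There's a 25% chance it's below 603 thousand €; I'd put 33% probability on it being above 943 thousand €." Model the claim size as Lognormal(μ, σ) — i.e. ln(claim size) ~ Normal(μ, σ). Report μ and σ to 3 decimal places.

If T ~ Lognormal(μ,σ) then ln T ~ Normal(μ,σ), so the p-quantile of ln T is μ + z_p·σ.
ln(603) = 6.402 and ln(943) = 6.849; z_{0.25} = -0.6745, z_{0.67} = 0.4399.
σ = (6.849 − 6.402)/(0.4399 − (-0.6745)) = 0.401.
μ = 6.402 − (-0.6745)·0.401 = 6.673.

μ ≈ 6.673, σ ≈ 0.401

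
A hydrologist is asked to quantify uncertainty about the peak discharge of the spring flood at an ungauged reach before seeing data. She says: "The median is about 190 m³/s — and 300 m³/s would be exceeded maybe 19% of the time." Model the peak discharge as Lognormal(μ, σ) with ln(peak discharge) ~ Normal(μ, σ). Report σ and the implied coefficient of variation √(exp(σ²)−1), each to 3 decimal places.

If T ~ Lognormal(μ,σ) then ln T ~ Normal(μ,σ), so the p-quantile of ln T is μ + z_p·σ.
ln(190) = 5.247 and ln(300) = 5.704; z_{0.5} = 0, z_{0.81} = 0.8779.
σ = (5.704 − 5.247)/(0.8779 − (0)) = 0.520.
μ = 5.247 − (0)·0.520 = 5.247.
CV = √(exp(σ²)−1) = √(exp(0.2707)−1) = 0.558.

σ ≈ 0.520, CV ≈ 0.558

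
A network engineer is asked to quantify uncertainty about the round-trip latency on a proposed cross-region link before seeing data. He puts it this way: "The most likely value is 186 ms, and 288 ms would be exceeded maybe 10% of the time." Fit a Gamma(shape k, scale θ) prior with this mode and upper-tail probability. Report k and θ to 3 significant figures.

k ≈ 10.8, θ ≈ 19

Gamma(k,θ) with k>1 has mode (k−1)θ, so θ = 186/(k−1).
Need P(X < 288) = 0.9 with θ tied to k this way. Start at k = 2, θ = 186: P(X<288) ≈ 0.458.
Too low — raise k to concentrate. Iterating converges to k ≈ 10.8.
Then θ = 186/(10.8−1) ≈ 19.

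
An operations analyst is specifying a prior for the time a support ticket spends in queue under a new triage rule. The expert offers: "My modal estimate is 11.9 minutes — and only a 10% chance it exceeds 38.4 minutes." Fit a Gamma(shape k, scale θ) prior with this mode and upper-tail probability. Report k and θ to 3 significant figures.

k ≈ 2.38, θ ≈ 8.65

Gamma(k,θ) with k>1 has mode (k−1)θ, so θ = 11.9/(k−1).
Need P(X < 38.4) = 0.9 with θ tied to k this way. Start at k = 2, θ = 11.9: P(X<38.4) ≈ 0.832.
Too low — raise k to concentrate. Iterating converges to k ≈ 2.38.
Then θ = 11.9/(2.38−1) ≈ 8.65.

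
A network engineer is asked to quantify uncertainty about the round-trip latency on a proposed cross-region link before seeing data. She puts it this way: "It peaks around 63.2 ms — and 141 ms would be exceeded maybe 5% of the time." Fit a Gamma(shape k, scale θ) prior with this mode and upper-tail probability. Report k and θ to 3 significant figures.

Gamma(k,θ) with k>1 has mode (k−1)θ, so θ = 63.2/(k−1).
Need P(X < 141) = 0.95 with θ tied to k this way. Start at k = 2, θ = 63.2: P(X<141) ≈ 0.653.
Too low — raise k to concentrate. Iterating converges to k ≈ 5.27.
Then θ = 63.2/(5.27−1) ≈ 14.8.

k ≈ 5.27, θ ≈ 14.8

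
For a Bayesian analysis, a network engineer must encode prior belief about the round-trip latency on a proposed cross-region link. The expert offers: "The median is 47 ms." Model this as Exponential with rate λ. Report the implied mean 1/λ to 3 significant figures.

mean ≈ 67.8 ms

Exponential median = ln 2 / λ, so λ = ln 2 / 47.0 = 0.0147.
Mean = 1/λ = 67.8 ms.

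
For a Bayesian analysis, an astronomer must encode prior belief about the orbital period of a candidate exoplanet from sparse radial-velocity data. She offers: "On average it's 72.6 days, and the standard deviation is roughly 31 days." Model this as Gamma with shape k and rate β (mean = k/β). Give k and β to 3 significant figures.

k ≈ 5.48, β ≈ 0.0755

For Gamma(k, rate β): mean = k/β, variance = k/β², so CV = 1/√k.
CV = SD/mean = 31/72.6 = 0.427, hence k = 1/CV² = 5.48.
Then β = k/mean = 5.48/72.6 = 0.0755.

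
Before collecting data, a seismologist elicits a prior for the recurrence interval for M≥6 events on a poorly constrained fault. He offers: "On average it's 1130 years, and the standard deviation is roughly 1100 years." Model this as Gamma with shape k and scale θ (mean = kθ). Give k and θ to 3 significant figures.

k ≈ 1.06, θ ≈ 1070

For Gamma(k, scale θ): mean = kθ, variance = kθ², so CV = 1/√k.
CV = SD/mean = 1100/1130 = 0.9735, hence k = 1/CV² = 1.06.
Then θ = mean/k = 1130/1.06 = 1070.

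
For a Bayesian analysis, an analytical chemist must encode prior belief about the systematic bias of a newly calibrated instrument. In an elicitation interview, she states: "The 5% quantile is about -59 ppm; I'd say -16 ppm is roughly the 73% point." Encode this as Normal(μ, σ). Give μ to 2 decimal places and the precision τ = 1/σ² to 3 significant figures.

μ = -27.67, τ = 0.00276

The p-quantile of Normal(μ,σ) is μ + z_p·σ, with z_{0.05} = -1.645 and z_{0.73} = 0.6128.
Eliminate σ: μ = (z₂·x₁ − z₁·x₂)/(z₂ − z₁) = (0.6128·-59 − (-1.645)·-16)/2.258 = -27.67.
Then σ = (x₂ − x₁)/(z₂ − z₁) = (-16 − -59)/2.258 = 19.05.
Precision τ = 1/σ² = 1/19.05² = 0.00276.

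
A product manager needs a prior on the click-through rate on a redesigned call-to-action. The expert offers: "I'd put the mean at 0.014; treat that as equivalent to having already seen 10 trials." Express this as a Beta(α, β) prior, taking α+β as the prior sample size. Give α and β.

Under the effective-sample-size interpretation, Beta(α, β) has prior mean α/(α+β) and prior sample size α+β.
So α+β = 10 and α/(α+β) = 0.014, giving α = 0.014·10 = 0.14 and β = 10 − 0.14 = 9.86.

α = 0.14, β = 9.86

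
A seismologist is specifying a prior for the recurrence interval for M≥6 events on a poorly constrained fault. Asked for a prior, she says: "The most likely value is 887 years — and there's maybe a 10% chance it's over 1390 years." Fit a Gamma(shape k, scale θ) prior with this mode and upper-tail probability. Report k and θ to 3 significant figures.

Gamma(k,θ) with k>1 has mode (k−1)θ, so θ = 887/(k−1).
Need P(X < 1390) = 0.9 with θ tied to k this way. Start at k = 2, θ = 887: P(X<1390) ≈ 0.464.
Too low — raise k to concentrate. Iterating converges to k ≈ 10.3.
Then θ = 887/(10.3−1) ≈ 95.6.

k ≈ 10.3, θ ≈ 95.6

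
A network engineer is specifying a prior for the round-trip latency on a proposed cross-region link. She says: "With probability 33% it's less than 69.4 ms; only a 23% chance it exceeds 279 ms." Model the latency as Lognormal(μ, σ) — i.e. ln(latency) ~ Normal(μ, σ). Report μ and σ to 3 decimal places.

μ ≈ 4.759, σ ≈ 1.180

If T ~ Lognormal(μ,σ) then ln T ~ Normal(μ,σ), so the p-quantile of ln T is μ + z_p·σ.
ln(69.4) = 4.24 and ln(279) = 5.631; z_{0.33} = -0.4399, z_{0.77} = 0.7388.
σ = (5.631 − 4.24)/(0.7388 − (-0.4399)) = 1.180.
μ = 4.24 − (-0.4399)·1.180 = 4.759.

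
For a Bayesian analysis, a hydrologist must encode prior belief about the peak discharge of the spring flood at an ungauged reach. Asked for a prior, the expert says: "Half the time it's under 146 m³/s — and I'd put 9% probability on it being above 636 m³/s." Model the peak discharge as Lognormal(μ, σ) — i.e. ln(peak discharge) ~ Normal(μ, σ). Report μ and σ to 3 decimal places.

μ ≈ 4.984, σ ≈ 1.098

If T ~ Lognormal(μ,σ) then ln T ~ Normal(μ,σ), so the p-quantile of ln T is μ + z_p·σ.
ln(146) = 4.984 and ln(636) = 6.455; z_{0.5} = 0, z_{0.91} = 1.341.
σ = (6.455 − 4.984)/(1.341 − (0)) = 1.098.
μ = 4.984 − (0)·1.098 = 4.984.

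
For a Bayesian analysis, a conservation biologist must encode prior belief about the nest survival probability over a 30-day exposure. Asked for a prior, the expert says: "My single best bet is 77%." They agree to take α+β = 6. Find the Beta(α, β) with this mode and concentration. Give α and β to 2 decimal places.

For α,β > 1 the Beta mode is (α−1)/(α+β−2). With α+β = 6, the mode is (α−1)/4.
Set (α−1)/4 = 0.77 → α = 1 + 0.77·4 = 4.08.
β = 6 − α = 1.92.

α = 4.08, β = 1.92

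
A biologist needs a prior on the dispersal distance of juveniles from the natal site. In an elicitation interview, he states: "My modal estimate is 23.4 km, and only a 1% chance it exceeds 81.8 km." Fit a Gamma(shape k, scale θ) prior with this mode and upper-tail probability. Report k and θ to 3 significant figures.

Gamma(k,θ) with k>1 has mode (k−1)θ, so θ = 23.4/(k−1).
Need P(X < 81.8) = 0.99 with θ tied to k this way. Start at k = 2, θ = 23.4: P(X<81.8) ≈ 0.864.
Too low — raise k to concentrate. Iterating converges to k ≈ 3.77.
Then θ = 23.4/(3.77−1) ≈ 8.46.

k ≈ 3.77, θ ≈ 8.46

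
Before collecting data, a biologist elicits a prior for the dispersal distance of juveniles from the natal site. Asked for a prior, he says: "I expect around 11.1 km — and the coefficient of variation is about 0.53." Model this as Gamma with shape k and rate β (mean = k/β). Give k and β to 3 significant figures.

k ≈ 3.56, β ≈ 0.321

For Gamma(k, rate β): mean = k/β, variance = k/β², so CV = 1/√k.
CV = 0.53, hence k = 1/CV² = 3.56.
Then β = k/mean = 3.56/11.1 = 0.321.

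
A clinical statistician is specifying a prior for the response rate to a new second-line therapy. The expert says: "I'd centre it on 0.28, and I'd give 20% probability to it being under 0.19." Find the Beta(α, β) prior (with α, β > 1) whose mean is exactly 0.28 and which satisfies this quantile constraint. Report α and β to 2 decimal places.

With mean 0.28 fixed, write α = 0.28s, β = 0.72s where s = α+β.
Need P(θ < 0.19) = 0.2 under Beta(0.28s, 0.72s). Normal approximation: (q−m)/√(m(1−m)/s) ≈ z_{0.2} = -0.842, so s ≈ 0.28·0.72·(-0.842)²/(0.19−0.28)² = 17.6.
At s = 17.6: P(θ<0.19) ≈ 0.205. Adjusting to match 0.2 gives s ≈ 18.28.
So α = 0.28·18.28 ≈ 5.12, β = 0.72·18.28 ≈ 13.16.

α ≈ 5.12, β ≈ 13.16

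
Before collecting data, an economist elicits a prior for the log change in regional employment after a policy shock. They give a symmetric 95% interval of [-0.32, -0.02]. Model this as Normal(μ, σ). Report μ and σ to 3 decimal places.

μ = -0.170, σ = 0.077

A symmetric 95% interval runs μ ± z·σ with z = 1.96.
Half-width = 0.15, so σ = 0.15/1.96 = 0.077.
μ is the interval midpoint, -0.170.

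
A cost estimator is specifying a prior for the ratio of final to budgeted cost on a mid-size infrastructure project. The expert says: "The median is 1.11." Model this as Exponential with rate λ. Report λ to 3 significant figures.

Exponential median = ln 2 / λ, so λ = ln 2 / 1.11 = 0.624.

λ ≈ 0.624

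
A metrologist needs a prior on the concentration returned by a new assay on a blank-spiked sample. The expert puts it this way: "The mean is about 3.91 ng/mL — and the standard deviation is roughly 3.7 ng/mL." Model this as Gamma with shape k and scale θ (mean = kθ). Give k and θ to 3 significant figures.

k ≈ 1.12, θ ≈ 3.5

For Gamma(k, scale θ): mean = kθ, variance = kθ², so CV = 1/√k.
CV = SD/mean = 3.7/3.91 = 0.9463, hence k = 1/CV² = 1.12.
Then θ = mean/k = 3.91/1.12 = 3.5.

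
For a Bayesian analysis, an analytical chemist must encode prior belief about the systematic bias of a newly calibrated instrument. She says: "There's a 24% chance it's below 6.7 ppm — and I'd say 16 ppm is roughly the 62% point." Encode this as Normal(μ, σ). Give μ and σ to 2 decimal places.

μ = 13.19, σ = 9.19

For Normal(μ,σ), the p-quantile is μ + z_p·σ. Here z_{0.24} = -0.7063, z_{0.62} = 0.3055.
So 6.7 = μ − 0.7063σ and 16 = μ + 0.3055σ.
Subtracting: σ = (16 − 6.7)/(0.3055 − (-0.7063)) = 9.19.
Then μ = 6.7 − (-0.7063)·9.19 = 13.19.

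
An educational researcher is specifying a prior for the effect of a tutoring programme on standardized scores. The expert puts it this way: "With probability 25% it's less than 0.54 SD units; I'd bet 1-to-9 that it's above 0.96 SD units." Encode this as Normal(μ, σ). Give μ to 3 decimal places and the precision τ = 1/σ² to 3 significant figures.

The p-quantile of Normal(μ,σ) is μ + z_p·σ, with z_{0.25} = -0.6745 and z_{0.9} = 1.282.
Eliminate σ: μ = (z₂·x₁ − z₁·x₂)/(z₂ − z₁) = (1.282·0.54 − (-0.6745)·0.96)/1.956 = 0.685.
Then σ = (x₂ − x₁)/(z₂ − z₁) = (0.96 − 0.54)/1.956 = 0.215.
Precision τ = 1/σ² = 1/0.2147² = 21.7.

μ = 0.685, τ = 21.7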